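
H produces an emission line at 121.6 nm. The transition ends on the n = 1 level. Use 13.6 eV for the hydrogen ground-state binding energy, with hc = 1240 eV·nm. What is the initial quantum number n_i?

The photon energy is ΔE = hc/λ = 1240 / 121.6 = 10.20 eV.
With Z = 1, ΔE = 13.60 × (1/n_f² − 1/n_i²), so 1/n_f² − 1/n_i² = 0.7498.
With n_f = 1: 1/n_i² = 1/1 − 0.7498 = 0.2502, so n_i ≈ 2.00.

n_i = 2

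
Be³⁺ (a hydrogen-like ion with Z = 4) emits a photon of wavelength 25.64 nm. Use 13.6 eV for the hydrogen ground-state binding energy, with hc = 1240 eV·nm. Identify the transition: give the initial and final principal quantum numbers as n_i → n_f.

The photon energy is ΔE = hc/λ = 1240 / 25.64 = 48.36 eV.
With Z = 4, ΔE = 217.6 × (1/n_f² − 1/n_i²), so 1/n_f² − 1/n_i² = 0.2223.
Trying n_f = 2 gives 1/n_i² = 0.02775, i.e. n_i ≈ 6; this pair matches.

n_i = 6, n_f = 2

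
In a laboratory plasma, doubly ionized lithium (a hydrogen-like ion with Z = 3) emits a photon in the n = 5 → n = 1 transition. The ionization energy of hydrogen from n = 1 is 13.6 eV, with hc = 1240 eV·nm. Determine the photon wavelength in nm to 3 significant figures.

10.6 nm

For Z = 3 the level energies scale as Z², so the effective Rydberg energy is 13.6 × 9 = 122.4 eV.
ΔE = 122.4 × (1/1² − 1/5²) = 122.4 × 0.9600 = 117.5 eV.
λ = hc/ΔE = 1240 / 117.5 = 10.6 nm.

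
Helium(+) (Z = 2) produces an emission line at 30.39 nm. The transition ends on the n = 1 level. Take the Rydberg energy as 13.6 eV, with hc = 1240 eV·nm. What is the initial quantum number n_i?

The photon energy is ΔE = hc/λ = 1240 / 30.39 = 40.80 eV.
With Z = 2, ΔE = 54.40 × (1/n_f² − 1/n_i²), so 1/n_f² − 1/n_i² = 0.7501.
With n_f = 1: 1/n_i² = 1/1 − 0.7501 = 0.2499, so n_i ≈ 2.00.

n_i = 2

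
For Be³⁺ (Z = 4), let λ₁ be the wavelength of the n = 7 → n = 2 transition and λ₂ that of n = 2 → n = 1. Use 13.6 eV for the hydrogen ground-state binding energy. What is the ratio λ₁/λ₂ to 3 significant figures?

λ ∝ 1/ΔE ∝ 1/(1/n_f² − 1/n_i²), and the Z² and hc factors cancel in the ratio.
λ₁/λ₂ = (1/1² − 1/2²)/(1/2² − 1/7²) = 0.7500/0.2296 = 3.27.

3.27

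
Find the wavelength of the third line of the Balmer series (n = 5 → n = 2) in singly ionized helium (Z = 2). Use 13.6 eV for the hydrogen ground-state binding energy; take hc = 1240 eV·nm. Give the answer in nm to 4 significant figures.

108.5 nm

The Balmer series terminates on n_f = 2; the third line has n_i = 2+3 = 5.
ΔE = 54.40 × (1/2² − 1/5²) = 11.42 eV.
λ = 1240 / 11.42 = 108.5 nm.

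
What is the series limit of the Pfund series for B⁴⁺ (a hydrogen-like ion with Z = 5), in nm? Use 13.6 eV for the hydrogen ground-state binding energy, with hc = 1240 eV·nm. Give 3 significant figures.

The Pfund series has lower level n_f = 5; the series limit corresponds to n_i → ∞.
ΔE_max = 13.6 × 25 / 5² = 13.60 eV.
λ_min = 1240 / 13.60 = 91.2 nm.

91.2 nm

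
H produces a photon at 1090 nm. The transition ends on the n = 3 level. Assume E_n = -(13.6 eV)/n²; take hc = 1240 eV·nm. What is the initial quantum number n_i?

The photon energy is ΔE = hc/λ = 1240 / 1090 = 1.138 eV.
With Z = 1, ΔE = 13.60 × (1/n_f² − 1/n_i²), so 1/n_f² − 1/n_i² = 0.08365.
With n_f = 3: 1/n_i² = 1/9 − 0.08365 = 0.02746, so n_i ≈ 6.03.

n_i = 6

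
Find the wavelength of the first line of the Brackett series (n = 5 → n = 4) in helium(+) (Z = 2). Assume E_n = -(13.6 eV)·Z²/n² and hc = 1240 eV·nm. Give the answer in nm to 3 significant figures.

1010 nm

The Brackett series terminates on n_f = 4; the first line has n_i = 4+1 = 5.
ΔE = 54.40 × (1/4² − 1/5²) = 1.224 eV.
λ = 1240 / 1.224 = 1010 nm.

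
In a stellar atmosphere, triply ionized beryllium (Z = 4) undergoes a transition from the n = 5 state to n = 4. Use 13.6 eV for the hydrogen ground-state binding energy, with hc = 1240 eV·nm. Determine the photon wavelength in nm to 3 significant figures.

253 nm

For Z = 4 the level energies scale as Z², so the effective Rydberg energy is 13.6 × 16 = 217.6 eV.
ΔE = 217.6 × (1/4² − 1/5²) = 217.6 × 0.02250 = 4.896 eV.
λ = hc/ΔE = 1240 / 4.896 = 253 nm.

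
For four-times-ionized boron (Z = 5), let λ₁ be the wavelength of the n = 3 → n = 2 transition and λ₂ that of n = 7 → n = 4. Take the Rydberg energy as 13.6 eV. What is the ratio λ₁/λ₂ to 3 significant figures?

0.303

λ ∝ 1/ΔE ∝ 1/(1/n_f² − 1/n_i²), and the Z² and hc factors cancel in the ratio.
λ₁/λ₂ = (1/4² − 1/7²)/(1/2² − 1/3²) = 0.04209/0.1389 = 0.303.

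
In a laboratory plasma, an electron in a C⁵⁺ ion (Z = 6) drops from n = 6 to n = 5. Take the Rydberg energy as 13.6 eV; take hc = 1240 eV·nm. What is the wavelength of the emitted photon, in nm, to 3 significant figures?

For Z = 6 the level energies scale as Z², so the effective Rydberg energy is 13.6 × 36 = 489.6 eV.
ΔE = 489.6 × (1/5² − 1/6²) = 489.6 × 0.01222 = 5.984 eV.
λ = hc/ΔE = 1240 / 5.984 = 207 nm.

207 nm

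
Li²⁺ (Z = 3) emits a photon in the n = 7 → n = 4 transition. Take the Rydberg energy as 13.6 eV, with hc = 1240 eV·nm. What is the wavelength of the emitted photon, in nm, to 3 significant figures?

241 nm

For Z = 3 the level energies scale as Z², so the effective Rydberg energy is 13.6 × 9 = 122.4 eV.
ΔE = 122.4 × (1/4² − 1/7²) = 122.4 × 0.04209 = 5.152 eV.
λ = hc/ΔE = 1240 / 5.152 = 241 nm.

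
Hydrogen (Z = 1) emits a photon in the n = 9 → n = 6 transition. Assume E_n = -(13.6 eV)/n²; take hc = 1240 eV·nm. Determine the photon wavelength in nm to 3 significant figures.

5910 nm

ΔE = 13.60 × (1/6² − 1/9²) = 13.60 × 0.01543 = 0.2099 eV.
λ = hc/ΔE = 1240 / 0.2099 = 5910 nm.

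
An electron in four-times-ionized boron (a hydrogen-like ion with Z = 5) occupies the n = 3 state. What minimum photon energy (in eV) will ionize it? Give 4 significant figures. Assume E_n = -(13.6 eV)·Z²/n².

37.78 eV

E_n = −13.6 Z²/n² = −340.0/n² eV for Z = 5.
E_3 = −340.0/9 = −37.78 eV, so ionization (to E = 0) requires 37.78 eV.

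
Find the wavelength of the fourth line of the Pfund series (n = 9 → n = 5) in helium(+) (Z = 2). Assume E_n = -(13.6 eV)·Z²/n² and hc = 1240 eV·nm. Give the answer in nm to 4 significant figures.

824.3 nm

The Pfund series terminates on n_f = 5; the fourth line has n_i = 5+4 = 9.
ΔE = 54.40 × (1/5² − 1/9²) = 1.504 eV.
λ = 1240 / 1.504 = 824.3 nm.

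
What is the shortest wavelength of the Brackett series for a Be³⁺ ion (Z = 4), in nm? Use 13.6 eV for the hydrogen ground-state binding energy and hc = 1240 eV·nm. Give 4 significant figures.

The Brackett series has lower level n_f = 4; the series limit corresponds to n_i → ∞.
ΔE_max = 13.6 × 16 / 4² = 13.60 eV.
λ_min = 1240 / 13.60 = 91.18 nm.

91.18 nm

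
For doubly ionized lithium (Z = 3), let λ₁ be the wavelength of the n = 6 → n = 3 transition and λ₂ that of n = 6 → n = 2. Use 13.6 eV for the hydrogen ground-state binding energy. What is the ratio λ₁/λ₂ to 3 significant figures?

λ ∝ 1/ΔE ∝ 1/(1/n_f² − 1/n_i²), and the Z² and hc factors cancel in the ratio.
λ₁/λ₂ = (1/2² − 1/6²)/(1/3² − 1/6²) = 0.2222/0.08333 = 2.67.

2.67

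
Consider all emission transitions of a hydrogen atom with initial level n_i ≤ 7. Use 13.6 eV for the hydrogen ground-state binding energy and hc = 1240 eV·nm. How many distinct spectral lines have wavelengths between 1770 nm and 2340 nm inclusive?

Enumerate all n_i → n_f pairs with 1 ≤ n_f < n_i ≤ 7 and compute λ = 1240 / [13.6·1·(1/n_f² − 1/n_i²)].
Lines falling in [1770, 2340] nm: 4→3 (1876 nm), 7→4 (2166 nm).

2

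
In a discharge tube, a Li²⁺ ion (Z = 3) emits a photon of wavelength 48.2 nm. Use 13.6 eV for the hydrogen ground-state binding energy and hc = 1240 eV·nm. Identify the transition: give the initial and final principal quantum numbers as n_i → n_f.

The photon energy is ΔE = hc/λ = 1240 / 48.2 = 25.73 eV.
With Z = 3, ΔE = 122.4 × (1/n_f² − 1/n_i²), so 1/n_f² − 1/n_i² = 0.2102.
Trying n_f = 2 gives 1/n_i² = 0.03982, i.e. n_i ≈ 5; this pair matches.

n_i = 5, n_f = 2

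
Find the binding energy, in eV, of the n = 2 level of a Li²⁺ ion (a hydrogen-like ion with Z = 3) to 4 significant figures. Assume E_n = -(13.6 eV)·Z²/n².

E_n = −13.6 Z²/n² = −122.4/n² eV for Z = 3.
E_2 = −122.4/4 = −30.60 eV, so ionization (to E = 0) requires 30.60 eV.

30.60 eV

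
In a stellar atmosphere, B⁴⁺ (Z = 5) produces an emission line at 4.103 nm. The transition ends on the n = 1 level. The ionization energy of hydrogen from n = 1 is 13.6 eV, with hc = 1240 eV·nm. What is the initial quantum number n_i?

n_i = 3

The photon energy is ΔE = hc/λ = 1240 / 4.103 = 302.2 eV.
With Z = 5, ΔE = 340.0 × (1/n_f² − 1/n_i²), so 1/n_f² − 1/n_i² = 0.8889.
With n_f = 1: 1/n_i² = 1/1 − 0.8889 = 0.1111, so n_i ≈ 3.00.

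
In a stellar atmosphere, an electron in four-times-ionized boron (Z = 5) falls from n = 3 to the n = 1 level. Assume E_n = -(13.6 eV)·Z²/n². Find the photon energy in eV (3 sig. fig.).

302 eV

The Bohr energies scale as Z², so for Z = 5: E_n = −340.0/n² eV.
E_3 = −340.0/9 = −37.78 eV and E_1 = −340.0/1 = −340.0 eV.
The photon energy is |E_3 − E_1| = 302 eV.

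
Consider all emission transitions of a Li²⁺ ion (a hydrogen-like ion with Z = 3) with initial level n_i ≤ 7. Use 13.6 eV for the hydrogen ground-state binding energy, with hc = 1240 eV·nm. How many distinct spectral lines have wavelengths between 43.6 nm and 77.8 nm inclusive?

5

Enumerate all n_i → n_f pairs with 1 ≤ n_f < n_i ≤ 7 and compute λ = 1240 / [13.6·9·(1/n_f² − 1/n_i²)].
Lines falling in [43.6, 77.8] nm: 7→2 (44.12 nm), 6→2 (45.59 nm), 5→2 (48.24 nm), 4→2 (54.03 nm), 3→2 (72.94 nm).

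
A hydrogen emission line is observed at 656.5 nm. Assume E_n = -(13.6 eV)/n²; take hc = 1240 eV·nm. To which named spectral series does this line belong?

ΔE = 1240/656.5 = 1.889 eV.
This matches 13.6 × (1/2² − 1/3²), so n_f = 2: the Balmer series.

Balmer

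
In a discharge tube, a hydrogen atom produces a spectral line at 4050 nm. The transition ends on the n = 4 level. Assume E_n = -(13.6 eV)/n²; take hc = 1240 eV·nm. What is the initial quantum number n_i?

n_i = 5

The photon energy is ΔE = hc/λ = 1240 / 4050 = 0.3062 eV.
With Z = 1, ΔE = 13.60 × (1/n_f² − 1/n_i²), so 1/n_f² − 1/n_i² = 0.02251.
With n_f = 4: 1/n_i² = 1/16 − 0.02251 = 0.03999, so n_i ≈ 5.00.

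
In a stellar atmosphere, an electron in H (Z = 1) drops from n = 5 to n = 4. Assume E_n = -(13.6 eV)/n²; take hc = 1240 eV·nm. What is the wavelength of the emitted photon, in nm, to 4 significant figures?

4052 nm

ΔE = 13.60 × (1/4² − 1/5²) = 13.60 × 0.02250 = 0.3060 eV.
λ = hc/ΔE = 1240 / 0.3060 = 4052 nm.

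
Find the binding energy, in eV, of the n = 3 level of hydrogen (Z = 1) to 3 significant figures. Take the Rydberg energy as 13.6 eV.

1.51 eV

E_3 = −13.60/9 = −1.51 eV, so ionization (to E = 0) requires 1.51 eV.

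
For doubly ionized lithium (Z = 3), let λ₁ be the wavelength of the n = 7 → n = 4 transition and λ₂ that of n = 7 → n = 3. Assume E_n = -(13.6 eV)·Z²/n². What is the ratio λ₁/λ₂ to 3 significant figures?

2.15

λ ∝ 1/ΔE ∝ 1/(1/n_f² − 1/n_i²), and the Z² and hc factors cancel in the ratio.
λ₁/λ₂ = (1/3² − 1/7²)/(1/4² − 1/7²) = 0.09070/0.04209 = 2.15.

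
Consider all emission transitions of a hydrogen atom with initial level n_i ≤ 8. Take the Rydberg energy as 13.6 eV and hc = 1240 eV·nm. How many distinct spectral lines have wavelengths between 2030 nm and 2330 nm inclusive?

1

Enumerate all n_i → n_f pairs with 1 ≤ n_f < n_i ≤ 8 and compute λ = 1240 / [13.6·1·(1/n_f² − 1/n_i²)].
Lines falling in [2030, 2330] nm: 7→4 (2166 nm).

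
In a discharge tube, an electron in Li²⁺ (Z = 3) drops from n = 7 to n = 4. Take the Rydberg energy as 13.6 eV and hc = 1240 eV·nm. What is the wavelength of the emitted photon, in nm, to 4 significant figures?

For Z = 3 the level energies scale as Z², so the effective Rydberg energy is 13.6 × 9 = 122.4 eV.
ΔE = 122.4 × (1/4² − 1/7²) = 122.4 × 0.04209 = 5.152 eV.
λ = hc/ΔE = 1240 / 5.152 = 240.7 nm.

240.7 nm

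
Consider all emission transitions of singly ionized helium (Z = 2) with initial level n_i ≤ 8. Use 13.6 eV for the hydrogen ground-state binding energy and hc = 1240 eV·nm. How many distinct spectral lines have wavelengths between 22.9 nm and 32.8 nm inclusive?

7

Enumerate all n_i → n_f pairs with 1 ≤ n_f < n_i ≤ 8 and compute λ = 1240 / [13.6·4·(1/n_f² − 1/n_i²)].
Lines falling in [22.9, 32.8] nm: 8→1 (23.16 nm), 7→1 (23.27 nm), 6→1 (23.45 nm), 5→1 (23.74 nm), 4→1 (24.31 nm), 3→1 (25.64 nm), 2→1 (30.39 nm).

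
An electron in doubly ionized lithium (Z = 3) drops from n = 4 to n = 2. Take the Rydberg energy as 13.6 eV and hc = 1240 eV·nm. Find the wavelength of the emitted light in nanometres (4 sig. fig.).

For Z = 3 the level energies scale as Z², so the effective Rydberg energy is 13.6 × 9 = 122.4 eV.
ΔE = 122.4 × (1/2² − 1/4²) = 122.4 × 0.1875 = 22.95 eV.
λ = hc/ΔE = 1240 / 22.95 = 54.03 nm.

54.03 nm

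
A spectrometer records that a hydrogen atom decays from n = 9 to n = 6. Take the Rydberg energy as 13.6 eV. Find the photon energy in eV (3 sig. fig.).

E_9 = −13.60/81 = −0.1679 eV and E_6 = −13.60/36 = −0.3778 eV.
The photon energy is |E_9 − E_6| = 0.210 eV.

0.210 eV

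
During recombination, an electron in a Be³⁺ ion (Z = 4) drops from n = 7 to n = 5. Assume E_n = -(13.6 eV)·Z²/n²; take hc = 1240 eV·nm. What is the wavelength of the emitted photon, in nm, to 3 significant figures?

For Z = 4 the level energies scale as Z², so the effective Rydberg energy is 13.6 × 16 = 217.6 eV.
ΔE = 217.6 × (1/5² − 1/7²) = 217.6 × 0.01959 = 4.263 eV.
λ = hc/ΔE = 1240 / 4.263 = 291 nm.

291 nm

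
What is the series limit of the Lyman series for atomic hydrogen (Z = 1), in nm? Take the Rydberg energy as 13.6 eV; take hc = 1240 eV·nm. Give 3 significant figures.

91.2 nm

The Lyman series has lower level n_f = 1; the series limit corresponds to n_i → ∞.
ΔE_max = 13.6 × 1 / 1² = 13.60 eV.
λ_min = 1240 / 13.60 = 91.2 nm.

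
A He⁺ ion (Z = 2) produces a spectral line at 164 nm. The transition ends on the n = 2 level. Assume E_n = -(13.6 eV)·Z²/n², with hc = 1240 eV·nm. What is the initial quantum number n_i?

The photon energy is ΔE = hc/λ = 1240 / 164 = 7.561 eV.
With Z = 2, ΔE = 54.40 × (1/n_f² − 1/n_i²), so 1/n_f² − 1/n_i² = 0.1390.
With n_f = 2: 1/n_i² = 1/4 − 0.1390 = 0.1110, so n_i ≈ 3.00.

n_i = 3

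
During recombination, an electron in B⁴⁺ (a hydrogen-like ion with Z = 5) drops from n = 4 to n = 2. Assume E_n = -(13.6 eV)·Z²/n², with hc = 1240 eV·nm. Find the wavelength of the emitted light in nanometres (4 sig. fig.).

For Z = 5 the level energies scale as Z², so the effective Rydberg energy is 13.6 × 25 = 340.0 eV.
ΔE = 340.0 × (1/2² − 1/4²) = 340.0 × 0.1875 = 63.75 eV.
λ = hc/ΔE = 1240 / 63.75 = 19.45 nm.

19.45 nm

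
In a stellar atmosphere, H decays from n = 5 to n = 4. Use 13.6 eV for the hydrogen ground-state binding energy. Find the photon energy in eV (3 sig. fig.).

0.306 eV

E_5 = −13.60/25 = −0.5440 eV and E_4 = −13.60/16 = −0.8500 eV.
The photon energy is |E_5 − E_4| = 0.306 eV.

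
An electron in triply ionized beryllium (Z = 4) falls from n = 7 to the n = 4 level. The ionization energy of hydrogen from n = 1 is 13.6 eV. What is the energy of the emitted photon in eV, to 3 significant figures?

The Bohr energies scale as Z², so for Z = 4: E_n = −217.6/n² eV.
E_7 = −217.6/49 = −4.441 eV and E_4 = −217.6/16 = −13.60 eV.
The photon energy is |E_7 − E_4| = 9.16 eV.

9.16 eV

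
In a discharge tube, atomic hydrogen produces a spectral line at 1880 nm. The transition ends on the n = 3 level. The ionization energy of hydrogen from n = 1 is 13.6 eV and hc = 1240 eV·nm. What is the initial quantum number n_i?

n_i = 4

The photon energy is ΔE = hc/λ = 1240 / 1880 = 0.6596 eV.
With Z = 1, ΔE = 13.60 × (1/n_f² − 1/n_i²), so 1/n_f² − 1/n_i² = 0.04850.
With n_f = 3: 1/n_i² = 1/9 − 0.04850 = 0.06261, so n_i ≈ 4.00.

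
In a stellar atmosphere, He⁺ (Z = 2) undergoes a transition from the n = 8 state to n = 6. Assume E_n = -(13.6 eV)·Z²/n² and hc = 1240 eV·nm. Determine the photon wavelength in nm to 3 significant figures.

1880 nm

For Z = 2 the level energies scale as Z², so the effective Rydberg energy is 13.6 × 4 = 54.40 eV.
ΔE = 54.40 × (1/6² − 1/8²) = 54.40 × 0.01215 = 0.6611 eV.
λ = hc/ΔE = 1240 / 0.6611 = 1880 nm.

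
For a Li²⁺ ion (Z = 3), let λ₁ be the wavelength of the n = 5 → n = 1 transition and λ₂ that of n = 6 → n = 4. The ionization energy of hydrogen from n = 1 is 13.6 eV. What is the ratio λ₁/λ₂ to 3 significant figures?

0.0362

λ ∝ 1/ΔE ∝ 1/(1/n_f² − 1/n_i²), and the Z² and hc factors cancel in the ratio.
λ₁/λ₂ = (1/4² − 1/6²)/(1/1² − 1/5²) = 0.03472/0.9600 = 0.0362.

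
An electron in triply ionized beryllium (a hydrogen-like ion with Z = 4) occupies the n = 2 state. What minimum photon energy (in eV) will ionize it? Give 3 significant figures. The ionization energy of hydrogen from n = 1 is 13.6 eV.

E_n = −13.6 Z²/n² = −217.6/n² eV for Z = 4.
E_2 = −217.6/4 = −54.4 eV, so ionization (to E = 0) requires 54.4 eV.

54.4 eV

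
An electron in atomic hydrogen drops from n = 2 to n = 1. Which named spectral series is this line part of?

Lyman

The series is set by the lower level: n_f = 1 is the Lyman series.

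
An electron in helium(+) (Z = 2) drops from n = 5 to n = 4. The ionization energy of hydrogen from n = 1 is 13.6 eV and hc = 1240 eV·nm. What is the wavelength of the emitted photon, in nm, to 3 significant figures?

1010 nm

For Z = 2 the level energies scale as Z², so the effective Rydberg energy is 13.6 × 4 = 54.40 eV.
ΔE = 54.40 × (1/4² − 1/5²) = 54.40 × 0.02250 = 1.224 eV.
λ = hc/ΔE = 1240 / 1.224 = 1010 nm.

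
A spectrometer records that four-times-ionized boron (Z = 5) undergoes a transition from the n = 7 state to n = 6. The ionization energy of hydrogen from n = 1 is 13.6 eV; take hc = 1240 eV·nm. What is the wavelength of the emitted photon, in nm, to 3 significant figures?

495 nm

For Z = 5 the level energies scale as Z², so the effective Rydberg energy is 13.6 × 25 = 340.0 eV.
ΔE = 340.0 × (1/6² − 1/7²) = 340.0 × 0.007370 = 2.506 eV.
λ = hc/ΔE = 1240 / 2.506 = 495 nm.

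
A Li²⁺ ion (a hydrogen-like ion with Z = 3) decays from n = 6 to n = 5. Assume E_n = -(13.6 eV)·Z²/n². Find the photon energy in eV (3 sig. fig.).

1.50 eV

The Bohr energies scale as Z², so for Z = 3: E_n = −122.4/n² eV.
E_6 = −122.4/36 = −3.400 eV and E_5 = −122.4/25 = −4.896 eV.
The photon energy is |E_6 − E_5| = 1.50 eV.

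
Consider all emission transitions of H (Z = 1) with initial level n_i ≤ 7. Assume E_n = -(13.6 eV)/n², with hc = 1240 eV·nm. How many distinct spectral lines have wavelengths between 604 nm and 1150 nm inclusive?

3

Enumerate all n_i → n_f pairs with 1 ≤ n_f < n_i ≤ 7 and compute λ = 1240 / [13.6·1·(1/n_f² − 1/n_i²)].
Lines falling in [604, 1150] nm: 3→2 (656.5 nm), 7→3 (1005 nm), 6→3 (1094 nm).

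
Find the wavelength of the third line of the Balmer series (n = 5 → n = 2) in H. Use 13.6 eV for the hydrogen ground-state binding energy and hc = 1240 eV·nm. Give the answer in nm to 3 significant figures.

The Balmer series terminates on n_f = 2; the third line has n_i = 2+3 = 5.
ΔE = 13.60 × (1/2² − 1/5²) = 2.856 eV.
λ = 1240 / 2.856 = 434 nm.

434 nm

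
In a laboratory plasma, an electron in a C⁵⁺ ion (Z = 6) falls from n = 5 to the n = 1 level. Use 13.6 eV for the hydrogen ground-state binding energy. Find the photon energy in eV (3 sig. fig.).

470 eV

The Bohr energies scale as Z², so for Z = 6: E_n = −489.6/n² eV.
E_5 = −489.6/25 = −19.58 eV and E_1 = −489.6/1 = −489.6 eV.
The photon energy is |E_5 − E_1| = 470 eV.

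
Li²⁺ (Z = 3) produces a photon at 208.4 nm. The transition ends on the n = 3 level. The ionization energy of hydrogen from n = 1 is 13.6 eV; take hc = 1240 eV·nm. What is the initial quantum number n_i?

The photon energy is ΔE = hc/λ = 1240 / 208.4 = 5.950 eV.
With Z = 3, ΔE = 122.4 × (1/n_f² − 1/n_i²), so 1/n_f² − 1/n_i² = 0.04861.
With n_f = 3: 1/n_i² = 1/9 − 0.04861 = 0.06250, so n_i ≈ 4.00.

n_i = 4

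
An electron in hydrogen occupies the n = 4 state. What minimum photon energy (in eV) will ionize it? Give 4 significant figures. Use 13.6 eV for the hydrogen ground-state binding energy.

0.8500 eV

E_4 = −13.60/16 = −0.8500 eV, so ionization (to E = 0) requires 0.8500 eV.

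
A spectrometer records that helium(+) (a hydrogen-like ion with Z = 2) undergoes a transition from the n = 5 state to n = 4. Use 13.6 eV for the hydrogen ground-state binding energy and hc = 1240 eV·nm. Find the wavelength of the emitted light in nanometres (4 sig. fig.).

For Z = 2 the level energies scale as Z², so the effective Rydberg energy is 13.6 × 4 = 54.40 eV.
ΔE = 54.40 × (1/4² − 1/5²) = 54.40 × 0.02250 = 1.224 eV.
λ = hc/ΔE = 1240 / 1.224 = 1013 nm.

1013 nm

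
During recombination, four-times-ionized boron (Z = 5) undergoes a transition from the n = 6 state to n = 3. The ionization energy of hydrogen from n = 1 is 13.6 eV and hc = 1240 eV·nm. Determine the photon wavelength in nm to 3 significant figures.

For Z = 5 the level energies scale as Z², so the effective Rydberg energy is 13.6 × 25 = 340.0 eV.
ΔE = 340.0 × (1/3² − 1/6²) = 340.0 × 0.08333 = 28.33 eV.
λ = hc/ΔE = 1240 / 28.33 = 43.8 nm.

43.8 nm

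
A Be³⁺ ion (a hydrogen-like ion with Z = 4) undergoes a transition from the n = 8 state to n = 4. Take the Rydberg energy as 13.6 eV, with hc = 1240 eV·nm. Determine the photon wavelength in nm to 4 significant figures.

121.6 nm

For Z = 4 the level energies scale as Z², so the effective Rydberg energy is 13.6 × 16 = 217.6 eV.
ΔE = 217.6 × (1/4² − 1/8²) = 217.6 × 0.04688 = 10.20 eV.
λ = hc/ΔE = 1240 / 10.20 = 121.6 nm.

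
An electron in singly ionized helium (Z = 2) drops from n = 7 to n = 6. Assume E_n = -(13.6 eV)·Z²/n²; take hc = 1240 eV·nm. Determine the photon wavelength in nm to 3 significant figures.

For Z = 2 the level energies scale as Z², so the effective Rydberg energy is 13.6 × 4 = 54.40 eV.
ΔE = 54.40 × (1/6² − 1/7²) = 54.40 × 0.007370 = 0.4009 eV.
λ = hc/ΔE = 1240 / 0.4009 = 3090 nm.

3090 nm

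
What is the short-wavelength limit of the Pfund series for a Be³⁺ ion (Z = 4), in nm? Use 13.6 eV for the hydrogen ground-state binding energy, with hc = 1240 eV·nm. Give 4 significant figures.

142.5 nm

The Pfund series has lower level n_f = 5; the series limit corresponds to n_i → ∞.
ΔE_max = 13.6 × 16 / 5² = 8.704 eV.
λ_min = 1240 / 8.704 = 142.5 nm.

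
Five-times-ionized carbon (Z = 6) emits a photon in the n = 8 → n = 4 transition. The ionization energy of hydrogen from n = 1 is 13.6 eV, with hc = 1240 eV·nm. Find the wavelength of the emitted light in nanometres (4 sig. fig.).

For Z = 6 the level energies scale as Z², so the effective Rydberg energy is 13.6 × 36 = 489.6 eV.
ΔE = 489.6 × (1/4² − 1/8²) = 489.6 × 0.04688 = 22.95 eV.
λ = hc/ΔE = 1240 / 22.95 = 54.03 nm.

54.03 nm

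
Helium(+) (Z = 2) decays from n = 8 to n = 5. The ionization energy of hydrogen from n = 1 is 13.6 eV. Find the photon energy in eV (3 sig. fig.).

The Bohr energies scale as Z², so for Z = 2: E_n = −54.40/n² eV.
E_8 = −54.40/64 = −0.8500 eV and E_5 = −54.40/25 = −2.176 eV.
The photon energy is |E_8 − E_5| = 1.33 eV.

1.33 eV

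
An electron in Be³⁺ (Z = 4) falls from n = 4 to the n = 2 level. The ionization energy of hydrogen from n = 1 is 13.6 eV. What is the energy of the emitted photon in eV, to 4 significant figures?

The Bohr energies scale as Z², so for Z = 4: E_n = −217.6/n² eV.
E_4 = −217.6/16 = −13.60 eV and E_2 = −217.6/4 = −54.40 eV.
The photon energy is |E_4 − E_2| = 40.80 eV.

40.80 eV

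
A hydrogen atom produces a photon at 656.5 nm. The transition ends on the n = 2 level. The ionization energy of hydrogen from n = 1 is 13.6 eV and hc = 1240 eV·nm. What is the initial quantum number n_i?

The photon energy is ΔE = hc/λ = 1240 / 656.5 = 1.889 eV.
With Z = 1, ΔE = 13.60 × (1/n_f² − 1/n_i²), so 1/n_f² − 1/n_i² = 0.1389.
With n_f = 2: 1/n_i² = 1/4 − 0.1389 = 0.1111, so n_i ≈ 3.00.

n_i = 3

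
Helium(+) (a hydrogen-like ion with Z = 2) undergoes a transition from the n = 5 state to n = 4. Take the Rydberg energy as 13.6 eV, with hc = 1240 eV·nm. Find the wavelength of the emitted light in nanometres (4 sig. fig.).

For Z = 2 the level energies scale as Z², so the effective Rydberg energy is 13.6 × 4 = 54.40 eV.
ΔE = 54.40 × (1/4² − 1/5²) = 54.40 × 0.02250 = 1.224 eV.
λ = hc/ΔE = 1240 / 1.224 = 1013 nm.

1013 nm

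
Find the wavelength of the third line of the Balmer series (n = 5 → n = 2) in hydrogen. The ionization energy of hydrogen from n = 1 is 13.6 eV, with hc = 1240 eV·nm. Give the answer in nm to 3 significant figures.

434 nm

The Balmer series terminates on n_f = 2; the third line has n_i = 2+3 = 5.
ΔE = 13.60 × (1/2² − 1/5²) = 2.856 eV.
λ = 1240 / 2.856 = 434 nm.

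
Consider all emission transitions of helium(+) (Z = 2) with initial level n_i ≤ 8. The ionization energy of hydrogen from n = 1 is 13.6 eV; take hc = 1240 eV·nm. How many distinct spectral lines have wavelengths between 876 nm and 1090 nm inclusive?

Enumerate all n_i → n_f pairs with 1 ≤ n_f < n_i ≤ 8 and compute λ = 1240 / [13.6·4·(1/n_f² − 1/n_i²)].
Lines falling in [876, 1090] nm: 8→5 (935.1 nm), 5→4 (1013 nm).

2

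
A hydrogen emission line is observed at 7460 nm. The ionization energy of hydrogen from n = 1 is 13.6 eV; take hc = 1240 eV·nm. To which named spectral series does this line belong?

Pfund

ΔE = 1240/7460 = 0.1662 eV.
This matches 13.6 × (1/5² − 1/6²), so n_f = 5: the Pfund series.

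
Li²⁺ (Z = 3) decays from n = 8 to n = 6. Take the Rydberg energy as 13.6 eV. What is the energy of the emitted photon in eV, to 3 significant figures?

The Bohr energies scale as Z², so for Z = 3: E_n = −122.4/n² eV.
E_8 = −122.4/64 = −1.913 eV and E_6 = −122.4/36 = −3.400 eV.
The photon energy is |E_8 − E_6| = 1.49 eV.

1.49 eV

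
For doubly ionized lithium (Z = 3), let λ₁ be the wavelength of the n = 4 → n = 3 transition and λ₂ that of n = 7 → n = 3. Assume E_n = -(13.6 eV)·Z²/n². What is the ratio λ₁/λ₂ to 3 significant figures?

λ ∝ 1/ΔE ∝ 1/(1/n_f² − 1/n_i²), and the Z² and hc factors cancel in the ratio.
λ₁/λ₂ = (1/3² − 1/7²)/(1/3² − 1/4²) = 0.09070/0.04861 = 1.87.

1.87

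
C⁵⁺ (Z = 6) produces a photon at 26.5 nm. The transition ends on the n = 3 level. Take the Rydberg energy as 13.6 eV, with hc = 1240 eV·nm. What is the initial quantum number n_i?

n_i = 8

The photon energy is ΔE = hc/λ = 1240 / 26.5 = 46.79 eV.
With Z = 6, ΔE = 489.6 × (1/n_f² − 1/n_i²), so 1/n_f² − 1/n_i² = 0.09557.
With n_f = 3: 1/n_i² = 1/9 − 0.09557 = 0.01554, so n_i ≈ 8.02.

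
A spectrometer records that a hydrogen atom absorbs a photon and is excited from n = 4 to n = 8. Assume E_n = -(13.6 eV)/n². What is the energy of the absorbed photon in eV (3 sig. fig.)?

0.638 eV

E_8 = −13.60/64 = −0.2125 eV and E_4 = −13.60/16 = −0.8500 eV.
The photon energy is |E_8 − E_4| = 0.638 eV.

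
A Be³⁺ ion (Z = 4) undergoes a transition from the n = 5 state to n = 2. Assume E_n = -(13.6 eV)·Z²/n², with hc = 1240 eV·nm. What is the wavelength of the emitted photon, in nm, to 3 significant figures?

For Z = 4 the level energies scale as Z², so the effective Rydberg energy is 13.6 × 16 = 217.6 eV.
ΔE = 217.6 × (1/2² − 1/5²) = 217.6 × 0.2100 = 45.70 eV.
λ = hc/ΔE = 1240 / 45.70 = 27.1 nm.

27.1 nm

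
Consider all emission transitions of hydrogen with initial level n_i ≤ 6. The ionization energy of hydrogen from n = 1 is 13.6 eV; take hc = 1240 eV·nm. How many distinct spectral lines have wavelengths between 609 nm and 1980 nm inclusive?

4

Enumerate all n_i → n_f pairs with 1 ≤ n_f < n_i ≤ 6 and compute λ = 1240 / [13.6·1·(1/n_f² − 1/n_i²)].
Lines falling in [609, 1980] nm: 3→2 (656.5 nm), 6→3 (1094 nm), 5→3 (1282 nm), 4→3 (1876 nm).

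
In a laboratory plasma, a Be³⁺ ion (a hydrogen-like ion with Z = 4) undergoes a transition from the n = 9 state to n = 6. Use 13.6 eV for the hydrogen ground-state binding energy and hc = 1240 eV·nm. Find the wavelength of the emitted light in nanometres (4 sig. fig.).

For Z = 4 the level energies scale as Z², so the effective Rydberg energy is 13.6 × 16 = 217.6 eV.
ΔE = 217.6 × (1/6² − 1/9²) = 217.6 × 0.01543 = 3.358 eV.
λ = hc/ΔE = 1240 / 3.358 = 369.3 nm.

369.3 nm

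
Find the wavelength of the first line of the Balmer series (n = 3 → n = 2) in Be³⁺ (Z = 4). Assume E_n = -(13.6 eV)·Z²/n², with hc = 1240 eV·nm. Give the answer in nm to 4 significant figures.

41.03 nm

The Balmer series terminates on n_f = 2; the first line has n_i = 2+1 = 3.
ΔE = 217.6 × (1/2² − 1/3²) = 30.22 eV.
λ = 1240 / 30.22 = 41.03 nm.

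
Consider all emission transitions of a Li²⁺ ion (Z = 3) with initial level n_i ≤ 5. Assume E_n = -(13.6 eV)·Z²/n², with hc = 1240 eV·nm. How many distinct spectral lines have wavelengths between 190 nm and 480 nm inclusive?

Enumerate all n_i → n_f pairs with 1 ≤ n_f < n_i ≤ 5 and compute λ = 1240 / [13.6·9·(1/n_f² − 1/n_i²)].
Lines falling in [190, 480] nm: 4→3 (208.4 nm), 5→4 (450.3 nm).

2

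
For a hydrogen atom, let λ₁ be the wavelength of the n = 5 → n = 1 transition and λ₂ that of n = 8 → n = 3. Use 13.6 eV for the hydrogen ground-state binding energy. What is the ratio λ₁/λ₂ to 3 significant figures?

λ ∝ 1/ΔE ∝ 1/(1/n_f² − 1/n_i²), and the Z² and hc factors cancel in the ratio.
λ₁/λ₂ = (1/3² − 1/8²)/(1/1² − 1/5²) = 0.09549/0.9600 = 0.0995.

0.0995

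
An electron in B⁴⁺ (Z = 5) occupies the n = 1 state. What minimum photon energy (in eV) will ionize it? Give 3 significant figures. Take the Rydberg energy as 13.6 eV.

340 eV

E_n = −13.6 Z²/n² = −340.0/n² eV for Z = 5.
E_1 = −340.0/1 = −340 eV, so ionization (to E = 0) requires 340 eV.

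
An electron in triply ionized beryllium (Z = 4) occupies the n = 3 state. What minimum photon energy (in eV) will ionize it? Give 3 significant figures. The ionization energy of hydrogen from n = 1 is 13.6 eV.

24.2 eV

E_n = −13.6 Z²/n² = −217.6/n² eV for Z = 4.
E_3 = −217.6/9 = −24.2 eV, so ionization (to E = 0) requires 24.2 eV.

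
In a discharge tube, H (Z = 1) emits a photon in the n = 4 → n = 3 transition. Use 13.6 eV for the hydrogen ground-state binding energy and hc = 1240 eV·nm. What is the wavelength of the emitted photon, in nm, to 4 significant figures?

1876 nm

ΔE = 13.60 × (1/3² − 1/4²) = 13.60 × 0.04861 = 0.6611 eV.
λ = hc/ΔE = 1240 / 0.6611 = 1876 nm.
This line belongs to the Paschen series.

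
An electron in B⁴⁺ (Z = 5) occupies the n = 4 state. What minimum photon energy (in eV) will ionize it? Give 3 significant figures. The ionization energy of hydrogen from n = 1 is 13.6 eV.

E_n = −13.6 Z²/n² = −340.0/n² eV for Z = 5.
E_4 = −340.0/16 = −21.3 eV, so ionization (to E = 0) requires 21.3 eV.

21.3 eV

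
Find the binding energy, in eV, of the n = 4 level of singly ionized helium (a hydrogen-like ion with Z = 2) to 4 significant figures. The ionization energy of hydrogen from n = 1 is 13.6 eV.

3.400 eV

E_n = −13.6 Z²/n² = −54.40/n² eV for Z = 2.
E_4 = −54.40/16 = −3.400 eV, so ionization (to E = 0) requires 3.400 eV.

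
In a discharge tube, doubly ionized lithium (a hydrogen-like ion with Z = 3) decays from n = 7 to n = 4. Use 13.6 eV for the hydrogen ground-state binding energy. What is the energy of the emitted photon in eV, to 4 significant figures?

The Bohr energies scale as Z², so for Z = 3: E_n = −122.4/n² eV.
E_7 = −122.4/49 = −2.498 eV and E_4 = −122.4/16 = −7.650 eV.
The photon energy is |E_7 − E_4| = 5.152 eV.

5.152 eV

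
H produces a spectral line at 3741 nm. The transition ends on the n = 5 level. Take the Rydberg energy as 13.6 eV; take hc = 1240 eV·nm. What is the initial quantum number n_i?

n_i = 8

The photon energy is ΔE = hc/λ = 1240 / 3741 = 0.3315 eV.
With Z = 1, ΔE = 13.60 × (1/n_f² − 1/n_i²), so 1/n_f² − 1/n_i² = 0.02437.
With n_f = 5: 1/n_i² = 1/25 − 0.02437 = 0.01563, so n_i ≈ 8.00.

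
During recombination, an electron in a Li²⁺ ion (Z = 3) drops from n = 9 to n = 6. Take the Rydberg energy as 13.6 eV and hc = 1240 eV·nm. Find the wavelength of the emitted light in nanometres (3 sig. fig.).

For Z = 3 the level energies scale as Z², so the effective Rydberg energy is 13.6 × 9 = 122.4 eV.
ΔE = 122.4 × (1/6² − 1/9²) = 122.4 × 0.01543 = 1.889 eV.
λ = hc/ΔE = 1240 / 1.889 = 656 nm.

656 nm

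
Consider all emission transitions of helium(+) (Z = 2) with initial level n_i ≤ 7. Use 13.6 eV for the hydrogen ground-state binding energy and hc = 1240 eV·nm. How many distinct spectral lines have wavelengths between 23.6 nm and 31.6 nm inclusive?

4

Enumerate all n_i → n_f pairs with 1 ≤ n_f < n_i ≤ 7 and compute λ = 1240 / [13.6·4·(1/n_f² − 1/n_i²)].
Lines falling in [23.6, 31.6] nm: 5→1 (23.74 nm), 4→1 (24.31 nm), 3→1 (25.64 nm), 2→1 (30.39 nm).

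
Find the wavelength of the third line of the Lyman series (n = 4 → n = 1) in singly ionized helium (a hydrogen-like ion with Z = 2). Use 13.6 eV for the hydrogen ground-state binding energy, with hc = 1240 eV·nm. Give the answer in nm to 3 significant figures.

24.3 nm

The Lyman series terminates on n_f = 1; the third line has n_i = 1+3 = 4.
ΔE = 54.40 × (1/1² − 1/4²) = 51.00 eV.
λ = 1240 / 51.00 = 24.3 nm.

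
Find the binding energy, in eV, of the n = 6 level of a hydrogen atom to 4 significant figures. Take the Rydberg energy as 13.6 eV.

E_6 = −13.60/36 = −0.3778 eV, so ionization (to E = 0) requires 0.3778 eV.

0.3778 eV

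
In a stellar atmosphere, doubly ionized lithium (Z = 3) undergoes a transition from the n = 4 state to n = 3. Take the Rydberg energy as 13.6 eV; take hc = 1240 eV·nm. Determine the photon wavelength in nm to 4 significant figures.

208.4 nm

For Z = 3 the level energies scale as Z², so the effective Rydberg energy is 13.6 × 9 = 122.4 eV.
ΔE = 122.4 × (1/3² − 1/4²) = 122.4 × 0.04861 = 5.950 eV.
λ = hc/ΔE = 1240 / 5.950 = 208.4 nm.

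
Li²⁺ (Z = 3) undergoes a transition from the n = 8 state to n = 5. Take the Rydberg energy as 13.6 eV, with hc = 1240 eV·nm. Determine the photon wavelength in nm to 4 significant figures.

415.6 nm

For Z = 3 the level energies scale as Z², so the effective Rydberg energy is 13.6 × 9 = 122.4 eV.
ΔE = 122.4 × (1/5² − 1/8²) = 122.4 × 0.02438 = 2.984 eV.
λ = hc/ΔE = 1240 / 2.984 = 415.6 nm.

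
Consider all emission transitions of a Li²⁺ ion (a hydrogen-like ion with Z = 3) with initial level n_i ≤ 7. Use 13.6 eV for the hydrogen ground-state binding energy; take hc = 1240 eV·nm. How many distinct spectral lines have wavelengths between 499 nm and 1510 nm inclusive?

3

Enumerate all n_i → n_f pairs with 1 ≤ n_f < n_i ≤ 7 and compute λ = 1240 / [13.6·9·(1/n_f² − 1/n_i²)].
Lines falling in [499, 1510] nm: 7→5 (517.1 nm), 6→5 (828.9 nm), 7→6 (1375 nm).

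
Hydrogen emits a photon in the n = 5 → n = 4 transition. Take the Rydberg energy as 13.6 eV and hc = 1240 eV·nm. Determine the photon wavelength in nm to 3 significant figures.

4050 nm

ΔE = 13.60 × (1/4² − 1/5²) = 13.60 × 0.02250 = 0.3060 eV.
λ = hc/ΔE = 1240 / 0.3060 = 4050 nm.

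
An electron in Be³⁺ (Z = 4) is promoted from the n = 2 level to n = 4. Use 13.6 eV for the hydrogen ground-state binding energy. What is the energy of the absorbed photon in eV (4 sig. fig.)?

40.80 eV

The Bohr energies scale as Z², so for Z = 4: E_n = −217.6/n² eV.
E_4 = −217.6/16 = −13.60 eV and E_2 = −217.6/4 = −54.40 eV.
The photon energy is |E_4 − E_2| = 40.80 eV.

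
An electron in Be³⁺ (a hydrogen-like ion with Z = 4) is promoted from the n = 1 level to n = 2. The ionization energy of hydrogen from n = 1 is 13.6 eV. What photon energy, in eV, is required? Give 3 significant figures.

The Bohr energies scale as Z², so for Z = 4: E_n = −217.6/n² eV.
E_2 = −217.6/4 = −54.40 eV and E_1 = −217.6/1 = −217.6 eV.
The photon energy is |E_2 − E_1| = 163 eV.

163 eV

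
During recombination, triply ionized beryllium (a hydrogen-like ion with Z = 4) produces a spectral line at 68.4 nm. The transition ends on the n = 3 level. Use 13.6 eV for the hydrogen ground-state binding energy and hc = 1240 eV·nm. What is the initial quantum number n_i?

n_i = 6

The photon energy is ΔE = hc/λ = 1240 / 68.4 = 18.13 eV.
With Z = 4, ΔE = 217.6 × (1/n_f² − 1/n_i²), so 1/n_f² − 1/n_i² = 0.08331.
With n_f = 3: 1/n_i² = 1/9 − 0.08331 = 0.02780, so n_i ≈ 6.00.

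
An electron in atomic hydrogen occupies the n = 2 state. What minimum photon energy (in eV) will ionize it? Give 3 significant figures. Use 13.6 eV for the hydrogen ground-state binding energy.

3.40 eV

E_2 = −13.60/4 = −3.40 eV, so ionization (to E = 0) requires 3.40 eV.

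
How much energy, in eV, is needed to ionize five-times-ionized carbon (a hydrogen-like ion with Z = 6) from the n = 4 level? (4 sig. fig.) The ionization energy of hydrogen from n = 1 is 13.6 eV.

30.60 eV

E_n = −13.6 Z²/n² = −489.6/n² eV for Z = 6.
E_4 = −489.6/16 = −30.60 eV, so ionization (to E = 0) requires 30.60 eV.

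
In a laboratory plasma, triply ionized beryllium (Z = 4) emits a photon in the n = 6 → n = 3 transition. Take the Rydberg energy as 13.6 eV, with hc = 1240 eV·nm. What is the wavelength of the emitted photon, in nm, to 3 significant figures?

68.4 nm

For Z = 4 the level energies scale as Z², so the effective Rydberg energy is 13.6 × 16 = 217.6 eV.
ΔE = 217.6 × (1/3² − 1/6²) = 217.6 × 0.08333 = 18.13 eV.
λ = hc/ΔE = 1240 / 18.13 = 68.4 nm.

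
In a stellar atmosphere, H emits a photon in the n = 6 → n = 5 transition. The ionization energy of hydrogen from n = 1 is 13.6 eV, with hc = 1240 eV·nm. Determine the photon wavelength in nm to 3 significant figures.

ΔE = 13.60 × (1/5² − 1/6²) = 13.60 × 0.01222 = 0.1662 eV.
λ = hc/ΔE = 1240 / 0.1662 = 7460 nm.

7460 nm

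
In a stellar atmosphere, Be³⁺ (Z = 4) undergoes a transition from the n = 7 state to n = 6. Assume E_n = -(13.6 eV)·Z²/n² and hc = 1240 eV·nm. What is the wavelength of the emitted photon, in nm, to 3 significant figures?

For Z = 4 the level energies scale as Z², so the effective Rydberg energy is 13.6 × 16 = 217.6 eV.
ΔE = 217.6 × (1/6² − 1/7²) = 217.6 × 0.007370 = 1.604 eV.
λ = hc/ΔE = 1240 / 1.604 = 773 nm.

773 nm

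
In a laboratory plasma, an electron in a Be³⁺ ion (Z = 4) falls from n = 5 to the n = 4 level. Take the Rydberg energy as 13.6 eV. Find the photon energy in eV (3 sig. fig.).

The Bohr energies scale as Z², so for Z = 4: E_n = −217.6/n² eV.
E_5 = −217.6/25 = −8.704 eV and E_4 = −217.6/16 = −13.60 eV.
The photon energy is |E_5 − E_4| = 4.90 eV.

4.90 eV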